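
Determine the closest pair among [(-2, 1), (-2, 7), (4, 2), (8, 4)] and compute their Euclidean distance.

Computing all pairwise distances among 4 points:

d((-2, 1), (-2, 7)) = 6.0
d((-2, 1), (4, 2)) = 6.0828
d((-2, 1), (8, 4)) = 10.4403
d((-2, 7), (4, 2)) = 7.8102
d((-2, 7), (8, 4)) = 10.4403
d((4, 2), (8, 4)) = 4.4721 <-- minimum

Closest pair: (4, 2) and (8, 4) with distance 4.4721

The closest pair is (4, 2) and (8, 4) with Euclidean distance 4.4721. For 4 points, brute-force pairwise comparison is shown above. For large n, the divide-and-conquer algorithm (sort by x, recurse on halves, check the dividing strip) achieves O(n log n).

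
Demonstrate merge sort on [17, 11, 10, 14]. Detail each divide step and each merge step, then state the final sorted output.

Merge sort trace:

Split: [17, 11, 10, 14] -> [17, 11] and [10, 14]
  Split: [17, 11] -> [17] and [11]
  Merge: [17] + [11] -> [11, 17]
  Split: [10, 14] -> [10] and [14]
  Merge: [10] + [14] -> [10, 14]
Merge: [11, 17] + [10, 14] -> [10, 11, 14, 17]

Final sorted array: [10, 11, 14, 17]

The merge sort proceeds by recursively splitting the array and merging sorted halves.
After all merges, the sorted array is [10, 11, 14, 17].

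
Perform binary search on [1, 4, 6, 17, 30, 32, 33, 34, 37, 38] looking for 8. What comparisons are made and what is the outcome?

Binary search for 8 in [1, 4, 6, 17, 30, 32, 33, 34, 37, 38]:

lo=0, hi=9, mid=4, arr[mid]=30 -> 30 > 8, search left half
lo=0, hi=3, mid=1, arr[mid]=4 -> 4 < 8, search right half
lo=2, hi=3, mid=2, arr[mid]=6 -> 6 < 8, search right half
lo=3, hi=3, mid=3, arr[mid]=17 -> 17 > 8, search left half
lo=3 > hi=2, target 8 not found

Binary search determines that 8 is not in the array after 4 comparisons. The search space was exhausted without finding the target.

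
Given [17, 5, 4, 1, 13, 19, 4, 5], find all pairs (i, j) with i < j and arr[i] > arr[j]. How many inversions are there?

Finding inversions in [17, 5, 4, 1, 13, 19, 4, 5]:

(0, 1): arr[0]=17 > arr[1]=5
(0, 2): arr[0]=17 > arr[2]=4
(0, 3): arr[0]=17 > arr[3]=1
(0, 4): arr[0]=17 > arr[4]=13
(0, 6): arr[0]=17 > arr[6]=4
(0, 7): arr[0]=17 > arr[7]=5
(1, 2): arr[1]=5 > arr[2]=4
(1, 3): arr[1]=5 > arr[3]=1
(1, 6): arr[1]=5 > arr[6]=4
(2, 3): arr[2]=4 > arr[3]=1
(4, 6): arr[4]=13 > arr[6]=4
(4, 7): arr[4]=13 > arr[7]=5
(5, 6): arr[5]=19 > arr[6]=4
(5, 7): arr[5]=19 > arr[7]=5

Total inversions: 14

The array has 14 inversion(s): (0,1), (0,2), (0,3), (0,4), (0,6), (0,7), (1,2), (1,3), (1,6), (2,3), (4,6), (4,7), (5,6), (5,7). Each pair (i,j) satisfies i < j and arr[i] > arr[j].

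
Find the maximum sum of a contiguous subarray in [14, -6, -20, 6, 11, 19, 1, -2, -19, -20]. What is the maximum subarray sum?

Using Kadane's algorithm on [14, -6, -20, 6, 11, 19, 1, -2, -19, -20]:

Scanning through the array:
Position 1 (value -6): max_ending_here = 8, max_so_far = 14
Position 2 (value -20): max_ending_here = -12, max_so_far = 14
Position 3 (value 6): max_ending_here = 6, max_so_far = 14
Position 4 (value 11): max_ending_here = 17, max_so_far = 17
Position 5 (value 19): max_ending_here = 36, max_so_far = 36
Position 6 (value 1): max_ending_here = 37, max_so_far = 37
Position 7 (value -2): max_ending_here = 35, max_so_far = 37
Position 8 (value -19): max_ending_here = 16, max_so_far = 37
Position 9 (value -20): max_ending_here = -4, max_so_far = 37

Maximum subarray: [6, 11, 19, 1]
Maximum sum: 37

The maximum subarray is [6, 11, 19, 1] with sum 37. This subarray runs from index 3 to index 6.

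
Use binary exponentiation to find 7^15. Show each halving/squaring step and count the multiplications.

Computing 7^15 by squaring (build up from 7^1; each line after the first costs one multiplication):

7^1 = 7
7^2 = (7^1)^2 = 7^2 = 49
7^3 = 7 * 7^2 = 7 * 49 = 343
7^6 = (7^3)^2 = 343^2 = 117649
7^7 = 7 * 7^6 = 7 * 117649 = 823543
7^14 = (7^7)^2 = 823543^2 = 678223072849
7^15 = 7 * 7^14 = 7 * 678223072849 = 4747561509943

Result: 4747561509943
Multiplications needed: 6 (6 lines after 7^1)

7^15 = 4747561509943. Using exponentiation by squaring, this requires 6 multiplications. The key idea: if the exponent is even, square the half-power; if odd, multiply by the base once.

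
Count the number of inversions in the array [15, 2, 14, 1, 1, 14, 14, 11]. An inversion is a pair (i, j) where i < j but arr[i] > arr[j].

Finding inversions in [15, 2, 14, 1, 1, 14, 14, 11]:

(0, 1): arr[0]=15 > arr[1]=2
(0, 2): arr[0]=15 > arr[2]=14
(0, 3): arr[0]=15 > arr[3]=1
(0, 4): arr[0]=15 > arr[4]=1
(0, 5): arr[0]=15 > arr[5]=14
(0, 6): arr[0]=15 > arr[6]=14
(0, 7): arr[0]=15 > arr[7]=11
(1, 3): arr[1]=2 > arr[3]=1
(1, 4): arr[1]=2 > arr[4]=1
(2, 3): arr[2]=14 > arr[3]=1
(2, 4): arr[2]=14 > arr[4]=1
(2, 7): arr[2]=14 > arr[7]=11
(5, 7): arr[5]=14 > arr[7]=11
(6, 7): arr[6]=14 > arr[7]=11

Total inversions: 14

The array has 14 inversion(s): (0,1), (0,2), (0,3), (0,4), (0,5), (0,6), (0,7), (1,3), (1,4), (2,3), (2,4), (2,7), (5,7), (6,7). Each pair (i,j) satisfies i < j and arr[i] > arr[j].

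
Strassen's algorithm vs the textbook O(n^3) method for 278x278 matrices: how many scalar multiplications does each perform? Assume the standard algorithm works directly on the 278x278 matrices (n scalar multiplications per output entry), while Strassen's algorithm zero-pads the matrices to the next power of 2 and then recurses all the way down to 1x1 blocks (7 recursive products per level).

Matrix multiplication for 278x278 matrices:

Strassen's algorithm requires power-of-2 dimensions. Pad 278x278 to 512x512 (next power of 2).

Standard algorithm: 278^3 = 21484952 multiplications
Strassen's algorithm: 7^(log2(512)) = 7^9 = 40353607 multiplications
Difference: 21484952 - 40353607 = -18868655 (Strassen uses MORE here due to padding overhead — for small or just-over-power-of-2 n, padding can outweigh the per-level savings)

Standard: 21484952 multiplications (278^3). Strassen: 40353607 multiplications (7^9, after padding to 512x512). Strassen reduces 8 recursive multiplications to 7 at each level.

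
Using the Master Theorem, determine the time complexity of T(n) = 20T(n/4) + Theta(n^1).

Master Theorem for T(n) = 20T(n/4) + O(n^1):

a = 20, b = 4, c = 1
log_b(a) = log_4(20) = 2.1610

Case 1: c = 1 < log_4(20) = 2.1610
T(n) = O(n^(log_4 20))

For T(n) = 20T(n/4) + O(n^1): log_4(20) = 2.1610. This is Case 1 of the Master Theorem (c < log_b(a), work dominated by leaves), giving O(n^(log_4 20)).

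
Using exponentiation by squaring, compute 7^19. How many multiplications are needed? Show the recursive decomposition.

Computing 7^19 by squaring (build up from 7^1; each line after the first costs one multiplication):

7^1 = 7
7^2 = (7^1)^2 = 7^2 = 49
7^4 = (7^2)^2 = 49^2 = 2401
7^8 = (7^4)^2 = 2401^2 = 5764801
7^9 = 7 * 7^8 = 7 * 5764801 = 40353607
7^18 = (7^9)^2 = 40353607^2 = 1628413597910449
7^19 = 7 * 7^18 = 7 * 1628413597910449 = 11398895185373143

Result: 11398895185373143
Multiplications needed: 6 (6 lines after 7^1)

7^19 = 11398895185373143. Using exponentiation by squaring, this requires 6 multiplications. The key idea: if the exponent is even, square the half-power; if odd, multiply by the base once.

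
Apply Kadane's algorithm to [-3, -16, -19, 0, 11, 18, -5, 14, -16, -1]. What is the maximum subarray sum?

Using Kadane's algorithm on [-3, -16, -19, 0, 11, 18, -5, 14, -16, -1]:

Scanning through the array:
Position 1 (value -16): max_ending_here = -16, max_so_far = -3
Position 2 (value -19): max_ending_here = -19, max_so_far = -3
Position 3 (value 0): max_ending_here = 0, max_so_far = 0
Position 4 (value 11): max_ending_here = 11, max_so_far = 11
Position 5 (value 18): max_ending_here = 29, max_so_far = 29
Position 6 (value -5): max_ending_here = 24, max_so_far = 29
Position 7 (value 14): max_ending_here = 38, max_so_far = 38
Position 8 (value -16): max_ending_here = 22, max_so_far = 38
Position 9 (value -1): max_ending_here = 21, max_so_far = 38

Maximum subarray: [0, 11, 18, -5, 14]
Maximum sum: 38

The maximum subarray is [0, 11, 18, -5, 14] with sum 38. This subarray runs from index 3 to index 7.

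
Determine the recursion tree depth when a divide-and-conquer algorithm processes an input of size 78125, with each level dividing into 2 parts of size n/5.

For divide and conquer with division factor 5:

Problem sizes at each level:
Level 0: 78125
Level 1: 15625
Level 2: 3125
Level 3: 625
Level 4: 125
Level 5: 25
Level 6: 5
Level 7: 1

The root is level 0 and the size-1 base case is level 7 (the tree spans levels 0 through 7, i.e. 8 levels counting the root), so the depth is the number of divisions: log_5(78125) = 7

The recursion tree depth is log_5(78125) = 7. At each level, the problem size is divided by 5, so it takes 7 divisions to reduce to a base case of size 1. The algorithm makes 2 recursive calls at each level.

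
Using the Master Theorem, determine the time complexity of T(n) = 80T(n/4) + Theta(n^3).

Master Theorem for T(n) = 80T(n/4) + O(n^3):

a = 80, b = 4, c = 3
log_b(a) = log_4(80) = 3.1610

Case 1: c = 3 < log_4(80) = 3.1610
T(n) = O(n^(log_4 80))

For T(n) = 80T(n/4) + O(n^3): log_4(80) = 3.1610. This is Case 1 of the Master Theorem (c < log_b(a), work dominated by leaves), giving O(n^(log_4 80)).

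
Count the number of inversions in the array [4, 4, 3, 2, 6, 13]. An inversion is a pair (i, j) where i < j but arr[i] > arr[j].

Finding inversions in [4, 4, 3, 2, 6, 13]:

(0, 2): arr[0]=4 > arr[2]=3
(0, 3): arr[0]=4 > arr[3]=2
(1, 2): arr[1]=4 > arr[2]=3
(1, 3): arr[1]=4 > arr[3]=2
(2, 3): arr[2]=3 > arr[3]=2

Total inversions: 5

The array has 5 inversion(s): (0,2), (0,3), (1,2), (1,3), (2,3). Each pair (i,j) satisfies i < j and arr[i] > arr[j].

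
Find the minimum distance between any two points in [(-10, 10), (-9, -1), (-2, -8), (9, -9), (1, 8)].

Computing all pairwise distances among 5 points:

d((-10, 10), (-9, -1)) = 11.0454
d((-10, 10), (-2, -8)) = 19.6977
d((-10, 10), (9, -9)) = 26.8701
d((-10, 10), (1, 8)) = 11.1803
d((-9, -1), (-2, -8)) = 9.8995 <-- minimum
d((-9, -1), (9, -9)) = 19.6977
d((-9, -1), (1, 8)) = 13.4536
d((-2, -8), (9, -9)) = 11.0454
d((-2, -8), (1, 8)) = 16.2788
d((9, -9), (1, 8)) = 18.7883

Closest pair: (-9, -1) and (-2, -8) with distance 9.8995

The closest pair is (-9, -1) and (-2, -8) with Euclidean distance 9.8995. For 5 points, brute-force pairwise comparison is shown above. For large n, the divide-and-conquer algorithm (sort by x, recurse on halves, check the dividing strip) achieves O(n log n).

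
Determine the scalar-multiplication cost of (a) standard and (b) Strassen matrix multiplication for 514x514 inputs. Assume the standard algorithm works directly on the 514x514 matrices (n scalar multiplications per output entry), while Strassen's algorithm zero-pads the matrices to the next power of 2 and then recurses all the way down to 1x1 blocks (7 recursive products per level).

Matrix multiplication for 514x514 matrices:

Strassen's algorithm requires power-of-2 dimensions. Pad 514x514 to 1024x1024 (next power of 2).

Standard algorithm: 514^3 = 135796744 multiplications
Strassen's algorithm: 7^(log2(1024)) = 7^10 = 282475249 multiplications
Difference: 135796744 - 282475249 = -146678505 (Strassen uses MORE here due to padding overhead — for small or just-over-power-of-2 n, padding can outweigh the per-level savings)

Standard: 135796744 multiplications (514^3). Strassen: 282475249 multiplications (7^10, after padding to 1024x1024). Strassen reduces 8 recursive multiplications to 7 at each level.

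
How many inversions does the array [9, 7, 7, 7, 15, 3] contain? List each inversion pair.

Finding inversions in [9, 7, 7, 7, 15, 3]:

(0, 1): arr[0]=9 > arr[1]=7
(0, 2): arr[0]=9 > arr[2]=7
(0, 3): arr[0]=9 > arr[3]=7
(0, 5): arr[0]=9 > arr[5]=3
(1, 5): arr[1]=7 > arr[5]=3
(2, 5): arr[2]=7 > arr[5]=3
(3, 5): arr[3]=7 > arr[5]=3
(4, 5): arr[4]=15 > arr[5]=3

Total inversions: 8

The array has 8 inversion(s): (0,1), (0,2), (0,3), (0,5), (1,5), (2,5), (3,5), (4,5). Each pair (i,j) satisfies i < j and arr[i] > arr[j].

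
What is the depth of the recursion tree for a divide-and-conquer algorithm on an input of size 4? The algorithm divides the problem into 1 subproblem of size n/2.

For divide and conquer with division factor 2:

Problem sizes at each level:
Level 0: 4
Level 1: 2
Level 2: 1

The root is level 0 and the size-1 base case is level 2 (the tree spans levels 0 through 2, i.e. 3 levels counting the root), so the depth is the number of divisions: log_2(4) = 2

The recursion tree depth is log_2(4) = 2. At each level, the problem size is divided by 2, so it takes 2 divisions to reduce to a base case of size 1. The algorithm makes 1 recursive call at each level.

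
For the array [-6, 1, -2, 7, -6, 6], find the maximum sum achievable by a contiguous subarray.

Using Kadane's algorithm on [-6, 1, -2, 7, -6, 6]:

Scanning through the array:
Position 1 (value 1): max_ending_here = 1, max_so_far = 1
Position 2 (value -2): max_ending_here = -1, max_so_far = 1
Position 3 (value 7): max_ending_here = 7, max_so_far = 7
Position 4 (value -6): max_ending_here = 1, max_so_far = 7
Position 5 (value 6): max_ending_here = 7, max_so_far = 7

Maximum subarray: [7]
Maximum sum: 7

The maximum subarray is [7] with sum 7. This subarray runs from index 3 to index 3.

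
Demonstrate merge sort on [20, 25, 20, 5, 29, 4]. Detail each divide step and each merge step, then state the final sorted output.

Merge sort trace:

Split: [20, 25, 20, 5, 29, 4] -> [20, 25, 20] and [5, 29, 4]
  Split: [20, 25, 20] -> [20] and [25, 20]
    Split: [25, 20] -> [25] and [20]
    Merge: [25] + [20] -> [20, 25]
  Merge: [20] + [20, 25] -> [20, 20, 25]
  Split: [5, 29, 4] -> [5] and [29, 4]
    Split: [29, 4] -> [29] and [4]
    Merge: [29] + [4] -> [4, 29]
  Merge: [5] + [4, 29] -> [4, 5, 29]
Merge: [20, 20, 25] + [4, 5, 29] -> [4, 5, 20, 20, 25, 29]

Final sorted array: [4, 5, 20, 20, 25, 29]

The merge sort proceeds by recursively splitting the array and merging sorted halves.
After all merges, the sorted array is [4, 5, 20, 20, 25, 29].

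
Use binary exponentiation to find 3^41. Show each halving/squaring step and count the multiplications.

Computing 3^41 by squaring (build up from 3^1; each line after the first costs one multiplication):

3^1 = 3
3^2 = (3^1)^2 = 3^2 = 9
3^4 = (3^2)^2 = 9^2 = 81
3^5 = 3 * 3^4 = 3 * 81 = 243
3^10 = (3^5)^2 = 243^2 = 59049
3^20 = (3^10)^2 = 59049^2 = 3486784401
3^40 = (3^20)^2 = 3486784401^2 = 12157665459056928801
3^41 = 3 * 3^40 = 3 * 12157665459056928801 = 36472996377170786403

Result: 36472996377170786403
Multiplications needed: 7 (7 lines after 3^1)

3^41 = 36472996377170786403. Using exponentiation by squaring, this requires 7 multiplications. The key idea: if the exponent is even, square the half-power; if odd, multiply by the base once.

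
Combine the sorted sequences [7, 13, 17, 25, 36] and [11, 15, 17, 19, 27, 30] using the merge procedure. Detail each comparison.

Merging process:

Compare 7 vs 11: take 7 from left. Merged: [7]
Compare 13 vs 11: take 11 from right. Merged: [7, 11]
Compare 13 vs 15: take 13 from left. Merged: [7, 11, 13]
Compare 17 vs 15: take 15 from right. Merged: [7, 11, 13, 15]
Compare 17 vs 17: take 17 from left. Merged: [7, 11, 13, 15, 17]
Compare 25 vs 17: take 17 from right. Merged: [7, 11, 13, 15, 17, 17]
Compare 25 vs 19: take 19 from right. Merged: [7, 11, 13, 15, 17, 17, 19]
Compare 25 vs 27: take 25 from left. Merged: [7, 11, 13, 15, 17, 17, 19, 25]
Compare 36 vs 27: take 27 from right. Merged: [7, 11, 13, 15, 17, 17, 19, 25, 27]
Compare 36 vs 30: take 30 from right. Merged: [7, 11, 13, 15, 17, 17, 19, 25, 27, 30]
Append remaining from left: [36]. Merged: [7, 11, 13, 15, 17, 17, 19, 25, 27, 30, 36]

Final merged array: [7, 11, 13, 15, 17, 17, 19, 25, 27, 30, 36]
Total comparisons: 10

The merged array is [7, 11, 13, 15, 17, 17, 19, 25, 27, 30, 36], requiring 10 comparisons. The merge step runs in O(n) time where n is the total number of elements.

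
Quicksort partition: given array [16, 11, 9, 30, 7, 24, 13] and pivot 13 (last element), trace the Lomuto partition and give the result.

Lomuto partition with pivot = 13:

Initial array: [16, 11, 9, 30, 7, 24, 13]

arr[0]=16 > 13: no swap
arr[1]=11 <= 13: swap with position 0, array becomes [11, 16, 9, 30, 7, 24, 13]
arr[2]=9 <= 13: swap with position 1, array becomes [11, 9, 16, 30, 7, 24, 13]
arr[3]=30 > 13: no swap
arr[4]=7 <= 13: swap with position 2, array becomes [11, 9, 7, 30, 16, 24, 13]
arr[5]=24 > 13: no swap

Place pivot at position 3: [11, 9, 7, 13, 16, 24, 30]
Pivot position: 3

After partitioning with pivot 13, the array becomes [11, 9, 7, 13, 16, 24, 30]. The pivot is placed at index 3. All elements to the left of the pivot are <= 13, and all elements to the right are > 13.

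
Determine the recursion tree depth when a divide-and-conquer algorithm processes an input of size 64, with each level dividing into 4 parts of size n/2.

For divide and conquer with division factor 2:

Problem sizes at each level:
Level 0: 64
Level 1: 32
Level 2: 16
Level 3: 8
Level 4: 4
Level 5: 2
Level 6: 1

The root is level 0 and the size-1 base case is level 6 (the tree spans levels 0 through 6, i.e. 7 levels counting the root), so the depth is the number of divisions: log_2(64) = 6

The recursion tree depth is log_2(64) = 6. At each level, the problem size is divided by 2, so it takes 6 divisions to reduce to a base case of size 1. The algorithm makes 4 recursive calls at each level.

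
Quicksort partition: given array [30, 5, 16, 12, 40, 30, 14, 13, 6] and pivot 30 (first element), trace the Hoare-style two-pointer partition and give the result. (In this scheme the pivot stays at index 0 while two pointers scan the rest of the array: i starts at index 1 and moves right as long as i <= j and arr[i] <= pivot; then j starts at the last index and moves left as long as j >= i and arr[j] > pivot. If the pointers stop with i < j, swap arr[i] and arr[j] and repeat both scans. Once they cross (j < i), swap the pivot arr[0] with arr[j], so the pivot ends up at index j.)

Hoare-style two-pointer partition with pivot = 30:

Initial array: [30, 5, 16, 12, 40, 30, 14, 13, 6]

Pointers start at i = 1, j = 8.
i stops at index 4 (arr[4]=40 > 30), j stops at index 8 (arr[8]=6 <= 30): swap arr[4] and arr[8], array becomes [30, 5, 16, 12, 6, 30, 14, 13, 40]
i ends at 8, j ends at 7: the pointers have crossed (j < i), so scanning stops.

Swap pivot arr[0] with arr[7] to place pivot at position 7: [13, 5, 16, 12, 6, 30, 14, 30, 40]
Pivot position: 7

After partitioning with pivot 30, the array becomes [13, 5, 16, 12, 6, 30, 14, 30, 40]. The pivot is placed at index 7. All elements to the left of the pivot are <= 30, and all elements to the right are > 30.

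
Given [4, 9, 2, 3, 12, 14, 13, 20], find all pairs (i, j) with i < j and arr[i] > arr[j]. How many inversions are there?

Finding inversions in [4, 9, 2, 3, 12, 14, 13, 20]:

(0, 2): arr[0]=4 > arr[2]=2
(0, 3): arr[0]=4 > arr[3]=3
(1, 2): arr[1]=9 > arr[2]=2
(1, 3): arr[1]=9 > arr[3]=3
(5, 6): arr[5]=14 > arr[6]=13

Total inversions: 5

The array has 5 inversion(s): (0,2), (0,3), (1,2), (1,3), (5,6). Each pair (i,j) satisfies i < j and arr[i] > arr[j].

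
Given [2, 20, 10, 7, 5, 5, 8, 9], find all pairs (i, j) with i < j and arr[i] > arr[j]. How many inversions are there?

Finding inversions in [2, 20, 10, 7, 5, 5, 8, 9]:

(1, 2): arr[1]=20 > arr[2]=10
(1, 3): arr[1]=20 > arr[3]=7
(1, 4): arr[1]=20 > arr[4]=5
(1, 5): arr[1]=20 > arr[5]=5
(1, 6): arr[1]=20 > arr[6]=8
(1, 7): arr[1]=20 > arr[7]=9
(2, 3): arr[2]=10 > arr[3]=7
(2, 4): arr[2]=10 > arr[4]=5
(2, 5): arr[2]=10 > arr[5]=5
(2, 6): arr[2]=10 > arr[6]=8
(2, 7): arr[2]=10 > arr[7]=9
(3, 4): arr[3]=7 > arr[4]=5
(3, 5): arr[3]=7 > arr[5]=5

Total inversions: 13

The array has 13 inversion(s): (1,2), (1,3), (1,4), (1,5), (1,6), (1,7), (2,3), (2,4), (2,5), (2,6), (2,7), (3,4), (3,5). Each pair (i,j) satisfies i < j and arr[i] > arr[j].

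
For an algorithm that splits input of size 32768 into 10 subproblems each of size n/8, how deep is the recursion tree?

For divide and conquer with division factor 8:

Problem sizes at each level:
Level 0: 32768
Level 1: 4096
Level 2: 512
Level 3: 64
Level 4: 8
Level 5: 1

The root is level 0 and the size-1 base case is level 5 (the tree spans levels 0 through 5, i.e. 6 levels counting the root), so the depth is the number of divisions: log_8(32768) = 5

The recursion tree depth is log_8(32768) = 5. At each level, the problem size is divided by 8, so it takes 5 divisions to reduce to a base case of size 1. The algorithm makes 10 recursive calls at each level.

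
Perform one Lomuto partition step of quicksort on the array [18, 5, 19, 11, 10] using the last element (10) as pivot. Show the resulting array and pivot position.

Lomuto partition with pivot = 10:

Initial array: [18, 5, 19, 11, 10]

arr[0]=18 > 10: no swap
arr[1]=5 <= 10: swap with position 0, array becomes [5, 18, 19, 11, 10]
arr[2]=19 > 10: no swap
arr[3]=11 > 10: no swap

Place pivot at position 1: [5, 10, 19, 11, 18]
Pivot position: 1

After partitioning with pivot 10, the array becomes [5, 10, 19, 11, 18]. The pivot is placed at index 1. All elements to the left of the pivot are <= 10, and all elements to the right are > 10.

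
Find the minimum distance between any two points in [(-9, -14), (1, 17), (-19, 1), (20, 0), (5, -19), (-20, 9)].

Computing all pairwise distances among 6 points:

d((-9, -14), (1, 17)) = 32.573
d((-9, -14), (-19, 1)) = 18.0278
d((-9, -14), (20, 0)) = 32.2025
d((-9, -14), (5, -19)) = 14.8661
d((-9, -14), (-20, 9)) = 25.4951
d((1, 17), (-19, 1)) = 25.6125
d((1, 17), (20, 0)) = 25.4951
d((1, 17), (5, -19)) = 36.2215
d((1, 17), (-20, 9)) = 22.4722
d((-19, 1), (20, 0)) = 39.0128
d((-19, 1), (5, -19)) = 31.241
d((-19, 1), (-20, 9)) = 8.0623 <-- minimum
d((20, 0), (5, -19)) = 24.2074
d((20, 0), (-20, 9)) = 41.0
d((5, -19), (-20, 9)) = 37.5366

Closest pair: (-19, 1) and (-20, 9) with distance 8.0623

The closest pair is (-19, 1) and (-20, 9) with Euclidean distance 8.0623. For 6 points, brute-force pairwise comparison is shown above. For large n, the divide-and-conquer algorithm (sort by x, recurse on halves, check the dividing strip) achieves O(n log n).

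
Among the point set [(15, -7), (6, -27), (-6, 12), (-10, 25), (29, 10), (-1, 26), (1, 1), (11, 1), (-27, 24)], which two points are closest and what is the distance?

Computing all pairwise distances among 9 points:

d((15, -7), (6, -27)) = 21.9317
d((15, -7), (-6, 12)) = 28.3196
d((15, -7), (-10, 25)) = 40.6079
d((15, -7), (29, 10)) = 22.0227
d((15, -7), (-1, 26)) = 36.6742
d((15, -7), (1, 1)) = 16.1245
d((15, -7), (11, 1)) = 8.9443 <-- minimum
d((15, -7), (-27, 24)) = 52.2015
d((6, -27), (-6, 12)) = 40.8044
d((6, -27), (-10, 25)) = 54.4059
d((6, -27), (29, 10)) = 43.566
d((6, -27), (-1, 26)) = 53.4603
d((6, -27), (1, 1)) = 28.4429
d((6, -27), (11, 1)) = 28.4429
d((6, -27), (-27, 24)) = 60.7454
d((-6, 12), (-10, 25)) = 13.6015
d((-6, 12), (29, 10)) = 35.0571
d((-6, 12), (-1, 26)) = 14.8661
d((-6, 12), (1, 1)) = 13.0384
d((-6, 12), (11, 1)) = 20.2485
d((-6, 12), (-27, 24)) = 24.1868
d((-10, 25), (29, 10)) = 41.7852
d((-10, 25), (-1, 26)) = 9.0554
d((-10, 25), (1, 1)) = 26.4008
d((-10, 25), (11, 1)) = 31.8904
d((-10, 25), (-27, 24)) = 17.0294
d((29, 10), (-1, 26)) = 34.0
d((29, 10), (1, 1)) = 29.4109
d((29, 10), (11, 1)) = 20.1246
d((29, 10), (-27, 24)) = 57.7235
d((-1, 26), (1, 1)) = 25.0799
d((-1, 26), (11, 1)) = 27.7308
d((-1, 26), (-27, 24)) = 26.0768
d((1, 1), (11, 1)) = 10.0
d((1, 1), (-27, 24)) = 36.2353
d((11, 1), (-27, 24)) = 44.4185

Closest pair: (15, -7) and (11, 1) with distance 8.9443

The closest pair is (15, -7) and (11, 1) with Euclidean distance 8.9443. For 9 points, brute-force pairwise comparison is shown above. For large n, the divide-and-conquer algorithm (sort by x, recurse on halves, check the dividing strip) achieves O(n log n).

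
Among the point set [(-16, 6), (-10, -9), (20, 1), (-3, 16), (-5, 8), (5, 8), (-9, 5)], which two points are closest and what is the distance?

Computing all pairwise distances among 7 points:

d((-16, 6), (-10, -9)) = 16.1555
d((-16, 6), (20, 1)) = 36.3456
d((-16, 6), (-3, 16)) = 16.4012
d((-16, 6), (-5, 8)) = 11.1803
d((-16, 6), (5, 8)) = 21.095
d((-16, 6), (-9, 5)) = 7.0711
d((-10, -9), (20, 1)) = 31.6228
d((-10, -9), (-3, 16)) = 25.9615
d((-10, -9), (-5, 8)) = 17.72
d((-10, -9), (5, 8)) = 22.6716
d((-10, -9), (-9, 5)) = 14.0357
d((20, 1), (-3, 16)) = 27.4591
d((20, 1), (-5, 8)) = 25.9615
d((20, 1), (5, 8)) = 16.5529
d((20, 1), (-9, 5)) = 29.2746
d((-3, 16), (-5, 8)) = 8.2462
d((-3, 16), (5, 8)) = 11.3137
d((-3, 16), (-9, 5)) = 12.53
d((-5, 8), (5, 8)) = 10.0
d((-5, 8), (-9, 5)) = 5.0 <-- minimum
d((5, 8), (-9, 5)) = 14.3178

Closest pair: (-5, 8) and (-9, 5) with distance 5.0

The closest pair is (-5, 8) and (-9, 5) with Euclidean distance 5.0. For 7 points, brute-force pairwise comparison is shown above. For large n, the divide-and-conquer algorithm (sort by x, recurse on halves, check the dividing strip) achieves O(n log n).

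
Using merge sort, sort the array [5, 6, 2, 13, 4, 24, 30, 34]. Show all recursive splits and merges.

Merge sort trace:

Split: [5, 6, 2, 13, 4, 24, 30, 34] -> [5, 6, 2, 13] and [4, 24, 30, 34]
  Split: [5, 6, 2, 13] -> [5, 6] and [2, 13]
    Split: [5, 6] -> [5] and [6]
    Merge: [5] + [6] -> [5, 6]
    Split: [2, 13] -> [2] and [13]
    Merge: [2] + [13] -> [2, 13]
  Merge: [5, 6] + [2, 13] -> [2, 5, 6, 13]
  Split: [4, 24, 30, 34] -> [4, 24] and [30, 34]
    Split: [4, 24] -> [4] and [24]
    Merge: [4] + [24] -> [4, 24]
    Split: [30, 34] -> [30] and [34]
    Merge: [30] + [34] -> [30, 34]
  Merge: [4, 24] + [30, 34] -> [4, 24, 30, 34]
Merge: [2, 5, 6, 13] + [4, 24, 30, 34] -> [2, 4, 5, 6, 13, 24, 30, 34]

Final sorted array: [2, 4, 5, 6, 13, 24, 30, 34]

The merge sort proceeds by recursively splitting the array and merging sorted halves.
After all merges, the sorted array is [2, 4, 5, 6, 13, 24, 30, 34].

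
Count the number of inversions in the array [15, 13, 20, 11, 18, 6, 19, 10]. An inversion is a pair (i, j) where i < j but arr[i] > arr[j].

Finding inversions in [15, 13, 20, 11, 18, 6, 19, 10]:

(0, 1): arr[0]=15 > arr[1]=13
(0, 3): arr[0]=15 > arr[3]=11
(0, 5): arr[0]=15 > arr[5]=6
(0, 7): arr[0]=15 > arr[7]=10
(1, 3): arr[1]=13 > arr[3]=11
(1, 5): arr[1]=13 > arr[5]=6
(1, 7): arr[1]=13 > arr[7]=10
(2, 3): arr[2]=20 > arr[3]=11
(2, 4): arr[2]=20 > arr[4]=18
(2, 5): arr[2]=20 > arr[5]=6
(2, 6): arr[2]=20 > arr[6]=19
(2, 7): arr[2]=20 > arr[7]=10
(3, 5): arr[3]=11 > arr[5]=6
(3, 7): arr[3]=11 > arr[7]=10
(4, 5): arr[4]=18 > arr[5]=6
(4, 7): arr[4]=18 > arr[7]=10
(6, 7): arr[6]=19 > arr[7]=10

Total inversions: 17

The array has 17 inversion(s): (0,1), (0,3), (0,5), (0,7), (1,3), (1,5), (1,7), (2,3), (2,4), (2,5), (2,6), (2,7), (3,5), (3,7), (4,5), (4,7), (6,7). Each pair (i,j) satisfies i < j and arr[i] > arr[j].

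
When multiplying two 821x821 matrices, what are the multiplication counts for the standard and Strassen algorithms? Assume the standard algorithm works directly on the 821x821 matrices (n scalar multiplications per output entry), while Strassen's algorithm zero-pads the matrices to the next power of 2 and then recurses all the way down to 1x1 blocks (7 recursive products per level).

Matrix multiplication for 821x821 matrices:

Strassen's algorithm requires power-of-2 dimensions. Pad 821x821 to 1024x1024 (next power of 2).

Standard algorithm: 821^3 = 553387661 multiplications
Strassen's algorithm: 7^(log2(1024)) = 7^10 = 282475249 multiplications
Savings: 553387661 - 282475249 = 270912412 multiplications

Standard: 553387661 multiplications (821^3). Strassen: 282475249 multiplications (7^10, after padding to 1024x1024). Strassen reduces 8 recursive multiplications to 7 at each level.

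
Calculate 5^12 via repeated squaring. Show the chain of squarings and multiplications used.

Computing 5^12 by squaring (build up from 5^1; each line after the first costs one multiplication):

5^1 = 5
5^2 = (5^1)^2 = 5^2 = 25
5^3 = 5 * 5^2 = 5 * 25 = 125
5^6 = (5^3)^2 = 125^2 = 15625
5^12 = (5^6)^2 = 15625^2 = 244140625

Result: 244140625
Multiplications needed: 4 (4 lines after 5^1)

5^12 = 244140625. Using exponentiation by squaring, this requires 4 multiplications. The key idea: if the exponent is even, square the half-power; if odd, multiply by the base once.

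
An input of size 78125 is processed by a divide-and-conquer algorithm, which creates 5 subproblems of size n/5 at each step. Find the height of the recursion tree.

For divide and conquer with division factor 5:

Problem sizes at each level:
Level 0: 78125
Level 1: 15625
Level 2: 3125
Level 3: 625
Level 4: 125
Level 5: 25
Level 6: 5
Level 7: 1

The root is level 0 and the size-1 base case is level 7 (the tree spans levels 0 through 7, i.e. 8 levels counting the root), so the depth is the number of divisions: log_5(78125) = 7

The recursion tree depth is log_5(78125) = 7. At each level, the problem size is divided by 5, so it takes 7 divisions to reduce to a base case of size 1. The algorithm makes 5 recursive calls at each level.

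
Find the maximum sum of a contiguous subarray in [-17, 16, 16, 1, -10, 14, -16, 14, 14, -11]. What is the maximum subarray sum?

Using Kadane's algorithm on [-17, 16, 16, 1, -10, 14, -16, 14, 14, -11]:

Scanning through the array:
Position 1 (value 16): max_ending_here = 16, max_so_far = 16
Position 2 (value 16): max_ending_here = 32, max_so_far = 32
Position 3 (value 1): max_ending_here = 33, max_so_far = 33
Position 4 (value -10): max_ending_here = 23, max_so_far = 33
Position 5 (value 14): max_ending_here = 37, max_so_far = 37
Position 6 (value -16): max_ending_here = 21, max_so_far = 37
Position 7 (value 14): max_ending_here = 35, max_so_far = 37
Position 8 (value 14): max_ending_here = 49, max_so_far = 49
Position 9 (value -11): max_ending_here = 38, max_so_far = 49

Maximum subarray: [16, 16, 1, -10, 14, -16, 14, 14]
Maximum sum: 49

The maximum subarray is [16, 16, 1, -10, 14, -16, 14, 14] with sum 49. This subarray runs from index 1 to index 8.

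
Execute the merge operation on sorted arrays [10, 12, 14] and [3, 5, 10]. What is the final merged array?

Merging process:

Compare 10 vs 3: take 3 from right. Merged: [3]
Compare 10 vs 5: take 5 from right. Merged: [3, 5]
Compare 10 vs 10: take 10 from left. Merged: [3, 5, 10]
Compare 12 vs 10: take 10 from right. Merged: [3, 5, 10, 10]
Append remaining from left: [12, 14]. Merged: [3, 5, 10, 10, 12, 14]

Final merged array: [3, 5, 10, 10, 12, 14]
Total comparisons: 4

The merged array is [3, 5, 10, 10, 12, 14], requiring 4 comparisons. The merge step runs in O(n) time where n is the total number of elements.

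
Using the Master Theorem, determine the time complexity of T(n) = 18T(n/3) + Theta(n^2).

Master Theorem for T(n) = 18T(n/3) + O(n^2):

a = 18, b = 3, c = 2
log_b(a) = log_3(18) = 2.6309

Case 1: c = 2 < log_3(18) = 2.6309
T(n) = O(n^(log_3 18))

For T(n) = 18T(n/3) + O(n^2): log_3(18) = 2.6309. This is Case 1 of the Master Theorem (c < log_b(a), work dominated by leaves), giving O(n^(log_3 18)).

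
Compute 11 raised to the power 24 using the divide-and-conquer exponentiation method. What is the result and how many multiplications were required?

Computing 11^24 by squaring (build up from 11^1; each line after the first costs one multiplication):

11^1 = 11
11^2 = (11^1)^2 = 11^2 = 121
11^3 = 11 * 11^2 = 11 * 121 = 1331
11^6 = (11^3)^2 = 1331^2 = 1771561
11^12 = (11^6)^2 = 1771561^2 = 3138428376721
11^24 = (11^12)^2 = 3138428376721^2 = 9849732675807611094711841

Result: 9849732675807611094711841
Multiplications needed: 5 (5 lines after 11^1)

11^24 = 9849732675807611094711841. Using exponentiation by squaring, this requires 5 multiplications. The key idea: if the exponent is even, square the half-power; if odd, multiply by the base once.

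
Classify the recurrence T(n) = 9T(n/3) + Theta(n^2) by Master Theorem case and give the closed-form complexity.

Master Theorem for T(n) = 9T(n/3) + O(n^2):

a = 9, b = 3, c = 2
log_b(a) = log_3(9) = 2.0000

Case 2: c = 2 = log_3(9) = 2.0000
T(n) = O(n^2 log n) = O(n^2 log n)

For T(n) = 9T(n/3) + O(n^2): log_3(9) = 2.0000. This is Case 2 of the Master Theorem (c = log_b(a), equal work at all levels), giving O(n^2 log n).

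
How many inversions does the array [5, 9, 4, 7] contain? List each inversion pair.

Finding inversions in [5, 9, 4, 7]:

(0, 2): arr[0]=5 > arr[2]=4
(1, 2): arr[1]=9 > arr[2]=4
(1, 3): arr[1]=9 > arr[3]=7

Total inversions: 3

The array has 3 inversion(s): (0,2), (1,2), (1,3). Each pair (i,j) satisfies i < j and arr[i] > arr[j].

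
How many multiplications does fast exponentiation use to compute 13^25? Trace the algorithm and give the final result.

Computing 13^25 by squaring (build up from 13^1; each line after the first costs one multiplication):

13^1 = 13
13^2 = (13^1)^2 = 13^2 = 169
13^3 = 13 * 13^2 = 13 * 169 = 2197
13^6 = (13^3)^2 = 2197^2 = 4826809
13^12 = (13^6)^2 = 4826809^2 = 23298085122481
13^24 = (13^12)^2 = 23298085122481^2 = 542800770374370512771595361
13^25 = 13 * 13^24 = 13 * 542800770374370512771595361 = 7056410014866816666030739693

Result: 7056410014866816666030739693
Multiplications needed: 6 (6 lines after 13^1)

13^25 = 7056410014866816666030739693. Using exponentiation by squaring, this requires 6 multiplications. The key idea: if the exponent is even, square the half-power; if odd, multiply by the base once.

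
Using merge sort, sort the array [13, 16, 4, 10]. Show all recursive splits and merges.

Merge sort trace:

Split: [13, 16, 4, 10] -> [13, 16] and [4, 10]
  Split: [13, 16] -> [13] and [16]
  Merge: [13] + [16] -> [13, 16]
  Split: [4, 10] -> [4] and [10]
  Merge: [4] + [10] -> [4, 10]
Merge: [13, 16] + [4, 10] -> [4, 10, 13, 16]

Final sorted array: [4, 10, 13, 16]

The merge sort proceeds by recursively splitting the array and merging sorted halves.
After all merges, the sorted array is [4, 10, 13, 16].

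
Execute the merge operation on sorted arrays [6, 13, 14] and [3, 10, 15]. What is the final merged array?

Merging process:

Compare 6 vs 3: take 3 from right. Merged: [3]
Compare 6 vs 10: take 6 from left. Merged: [3, 6]
Compare 13 vs 10: take 10 from right. Merged: [3, 6, 10]
Compare 13 vs 15: take 13 from left. Merged: [3, 6, 10, 13]
Compare 14 vs 15: take 14 from left. Merged: [3, 6, 10, 13, 14]
Append remaining from right: [15]. Merged: [3, 6, 10, 13, 14, 15]

Final merged array: [3, 6, 10, 13, 14, 15]
Total comparisons: 5

The merged array is [3, 6, 10, 13, 14, 15], requiring 5 comparisons. The merge step runs in O(n) time where n is the total number of elements.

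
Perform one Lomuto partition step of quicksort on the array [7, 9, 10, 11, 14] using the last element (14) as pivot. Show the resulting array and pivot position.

Lomuto partition with pivot = 14:

Initial array: [7, 9, 10, 11, 14]

arr[0]=7 <= 14: swap with position 0, array becomes [7, 9, 10, 11, 14]
arr[1]=9 <= 14: swap with position 1, array becomes [7, 9, 10, 11, 14]
arr[2]=10 <= 14: swap with position 2, array becomes [7, 9, 10, 11, 14]
arr[3]=11 <= 14: swap with position 3, array becomes [7, 9, 10, 11, 14]

Place pivot at position 4: [7, 9, 10, 11, 14]
Pivot position: 4

After partitioning with pivot 14, the array becomes [7, 9, 10, 11, 14]. The pivot is placed at index 4. All elements to the left of the pivot are <= 14, and all elements to the right are > 14.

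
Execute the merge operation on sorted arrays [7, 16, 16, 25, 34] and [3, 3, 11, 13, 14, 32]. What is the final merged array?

Merging process:

Compare 7 vs 3: take 3 from right. Merged: [3]
Compare 7 vs 3: take 3 from right. Merged: [3, 3]
Compare 7 vs 11: take 7 from left. Merged: [3, 3, 7]
Compare 16 vs 11: take 11 from right. Merged: [3, 3, 7, 11]
Compare 16 vs 13: take 13 from right. Merged: [3, 3, 7, 11, 13]
Compare 16 vs 14: take 14 from right. Merged: [3, 3, 7, 11, 13, 14]
Compare 16 vs 32: take 16 from left. Merged: [3, 3, 7, 11, 13, 14, 16]
Compare 16 vs 32: take 16 from left. Merged: [3, 3, 7, 11, 13, 14, 16, 16]
Compare 25 vs 32: take 25 from left. Merged: [3, 3, 7, 11, 13, 14, 16, 16, 25]
Compare 34 vs 32: take 32 from right. Merged: [3, 3, 7, 11, 13, 14, 16, 16, 25, 32]
Append remaining from left: [34]. Merged: [3, 3, 7, 11, 13, 14, 16, 16, 25, 32, 34]

Final merged array: [3, 3, 7, 11, 13, 14, 16, 16, 25, 32, 34]
Total comparisons: 10

The merged array is [3, 3, 7, 11, 13, 14, 16, 16, 25, 32, 34], requiring 10 comparisons. The merge step runs in O(n) time where n is the total number of elements.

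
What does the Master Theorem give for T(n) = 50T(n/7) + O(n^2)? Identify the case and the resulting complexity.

Master Theorem for T(n) = 50T(n/7) + O(n^2):

a = 50, b = 7, c = 2
log_b(a) = log_7(50) = 2.0104

Case 1: c = 2 < log_7(50) = 2.0104
T(n) = O(n^(log_7 50))

For T(n) = 50T(n/7) + O(n^2): log_7(50) = 2.0104. This is Case 1 of the Master Theorem (c < log_b(a), work dominated by leaves), giving O(n^(log_7 50)).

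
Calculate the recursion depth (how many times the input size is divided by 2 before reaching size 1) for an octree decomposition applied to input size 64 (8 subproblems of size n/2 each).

For divide and conquer with division factor 2:

Problem sizes at each level:
Level 0: 64
Level 1: 32
Level 2: 16
Level 3: 8
Level 4: 4
Level 5: 2
Level 6: 1

The root is level 0 and the size-1 base case is level 6 (the tree spans levels 0 through 6, i.e. 7 levels counting the root), so the depth is the number of divisions: log_2(64) = 6

The recursion tree depth is log_2(64) = 6. At each level, the problem size is divided by 2, so it takes 6 divisions to reduce to a base case of size 1. The algorithm makes 8 recursive calls at each level.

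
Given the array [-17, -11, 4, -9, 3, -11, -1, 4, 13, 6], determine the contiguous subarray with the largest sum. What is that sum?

Using Kadane's algorithm on [-17, -11, 4, -9, 3, -11, -1, 4, 13, 6]:

Scanning through the array:
Position 1 (value -11): max_ending_here = -11, max_so_far = -11
Position 2 (value 4): max_ending_here = 4, max_so_far = 4
Position 3 (value -9): max_ending_here = -5, max_so_far = 4
Position 4 (value 3): max_ending_here = 3, max_so_far = 4
Position 5 (value -11): max_ending_here = -8, max_so_far = 4
Position 6 (value -1): max_ending_here = -1, max_so_far = 4
Position 7 (value 4): max_ending_here = 4, max_so_far = 4
Position 8 (value 13): max_ending_here = 17, max_so_far = 17
Position 9 (value 6): max_ending_here = 23, max_so_far = 23

Maximum subarray: [4, 13, 6]
Maximum sum: 23

The maximum subarray is [4, 13, 6] with sum 23. This subarray runs from index 7 to index 9.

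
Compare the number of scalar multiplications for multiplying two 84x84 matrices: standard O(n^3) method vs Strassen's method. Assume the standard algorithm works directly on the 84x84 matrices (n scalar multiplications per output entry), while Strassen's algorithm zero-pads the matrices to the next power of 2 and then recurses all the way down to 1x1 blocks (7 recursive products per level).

Matrix multiplication for 84x84 matrices:

Strassen's algorithm requires power-of-2 dimensions. Pad 84x84 to 128x128 (next power of 2).

Standard algorithm: 84^3 = 592704 multiplications
Strassen's algorithm: 7^(log2(128)) = 7^7 = 823543 multiplications
Difference: 592704 - 823543 = -230839 (Strassen uses MORE here due to padding overhead — for small or just-over-power-of-2 n, padding can outweigh the per-level savings)

Standard: 592704 multiplications (84^3). Strassen: 823543 multiplications (7^7, after padding to 128x128). Strassen reduces 8 recursive multiplications to 7 at each level.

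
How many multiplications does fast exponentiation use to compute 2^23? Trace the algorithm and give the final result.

Computing 2^23 by squaring (build up from 2^1; each line after the first costs one multiplication):

2^1 = 2
2^2 = (2^1)^2 = 2^2 = 4
2^4 = (2^2)^2 = 4^2 = 16
2^5 = 2 * 2^4 = 2 * 16 = 32
2^10 = (2^5)^2 = 32^2 = 1024
2^11 = 2 * 2^10 = 2 * 1024 = 2048
2^22 = (2^11)^2 = 2048^2 = 4194304
2^23 = 2 * 2^22 = 2 * 4194304 = 8388608

Result: 8388608
Multiplications needed: 7 (7 lines after 2^1)

2^23 = 8388608. Using exponentiation by squaring, this requires 7 multiplications. The key idea: if the exponent is even, square the half-power; if odd, multiply by the base once.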